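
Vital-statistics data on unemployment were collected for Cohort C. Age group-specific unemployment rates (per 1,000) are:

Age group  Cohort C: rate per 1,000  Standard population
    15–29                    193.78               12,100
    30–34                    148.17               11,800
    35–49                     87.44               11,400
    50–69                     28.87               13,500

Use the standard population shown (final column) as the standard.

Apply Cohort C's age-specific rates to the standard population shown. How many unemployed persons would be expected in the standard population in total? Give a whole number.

Expected unemployed persons = Σ (standard pop × age-specific rate ÷ 1,000)
= 12,100×193.78/1,000 + 11,800×148.17/1,000 + 11,400×87.44/1,000 + 13,500×28.87/1,000
= 2344.74 + 1748.41 + 996.82 + 389.75 = 5479.70.

5480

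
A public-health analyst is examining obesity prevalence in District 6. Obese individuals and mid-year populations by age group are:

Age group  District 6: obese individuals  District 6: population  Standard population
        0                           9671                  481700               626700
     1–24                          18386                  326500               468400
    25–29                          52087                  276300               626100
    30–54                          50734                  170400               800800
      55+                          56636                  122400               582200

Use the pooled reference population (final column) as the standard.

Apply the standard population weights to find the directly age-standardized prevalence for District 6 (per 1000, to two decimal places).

214.16

Age-specific rates per 1000 for District 6: 20.077, 56.312, 188.516, 297.735, 462.712.
Standard total = 3104200; weights = 0.2019, 0.1509, 0.2017, 0.2580, 0.1876.
Standardized rate: 0.2019×20.077 + 0.1509×56.312 + 0.2017×188.516 + 0.2580×297.735 + 0.1876×462.712 = 214.1634 per 1000.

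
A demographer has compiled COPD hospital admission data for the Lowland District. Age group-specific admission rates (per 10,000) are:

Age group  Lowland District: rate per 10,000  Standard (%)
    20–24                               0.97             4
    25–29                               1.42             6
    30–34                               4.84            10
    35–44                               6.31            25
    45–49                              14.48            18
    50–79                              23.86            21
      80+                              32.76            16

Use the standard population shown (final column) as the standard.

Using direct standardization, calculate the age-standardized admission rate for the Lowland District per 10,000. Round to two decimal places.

Standard weights: 0.04, 0.06, 0.10, 0.25, 0.18, 0.21, 0.16.
Standardized rate: 0.0400×0.97 + 0.0600×1.42 + 0.1000×4.84 + 0.2500×6.31 + 0.1800×14.48 + 0.2100×23.86 + 0.1600×32.76 = 15.0441 per 10,000.

15.04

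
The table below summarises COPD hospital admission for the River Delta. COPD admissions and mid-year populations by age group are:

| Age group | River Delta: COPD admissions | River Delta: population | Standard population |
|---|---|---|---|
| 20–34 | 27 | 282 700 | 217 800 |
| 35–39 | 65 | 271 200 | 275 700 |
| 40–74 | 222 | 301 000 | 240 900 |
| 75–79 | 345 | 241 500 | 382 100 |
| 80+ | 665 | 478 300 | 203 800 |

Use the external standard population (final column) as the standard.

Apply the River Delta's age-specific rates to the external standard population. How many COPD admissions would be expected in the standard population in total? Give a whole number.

Age-specific rates per 10 000 for the River Delta: 0.96, 2.40, 7.38, 14.29, 13.90.
Expected COPD admissions = Σ (standard pop × age-specific rate ÷ 10 000)
= 217 800×0.96/10 000 + 275 700×2.40/10 000 + 240 900×7.38/10 000 + 382 100×14.29/10 000 + 203 800×13.90/10 000
= 20.80 + 66.08 + 177.67 + 545.86 + 283.35 = 1093.76.

1094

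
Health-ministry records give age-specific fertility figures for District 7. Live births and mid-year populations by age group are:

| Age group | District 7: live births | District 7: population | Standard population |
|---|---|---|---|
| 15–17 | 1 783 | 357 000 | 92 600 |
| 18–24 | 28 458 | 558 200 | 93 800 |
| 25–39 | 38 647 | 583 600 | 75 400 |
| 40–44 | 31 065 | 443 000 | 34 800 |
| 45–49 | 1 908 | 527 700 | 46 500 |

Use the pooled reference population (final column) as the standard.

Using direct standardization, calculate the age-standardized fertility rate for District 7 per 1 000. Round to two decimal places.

Age-specific rates per 1 000 for District 7: 4.994, 50.982, 66.222, 70.124, 3.616.
Standard total = 343 100; weights = 0.2699, 0.2734, 0.2198, 0.1014, 0.1355.
Standardized rate: 0.2699×4.994 + 0.2734×50.982 + 0.2198×66.222 + 0.1014×70.124 + 0.1355×3.616 = 37.4414 per 1 000.

37.44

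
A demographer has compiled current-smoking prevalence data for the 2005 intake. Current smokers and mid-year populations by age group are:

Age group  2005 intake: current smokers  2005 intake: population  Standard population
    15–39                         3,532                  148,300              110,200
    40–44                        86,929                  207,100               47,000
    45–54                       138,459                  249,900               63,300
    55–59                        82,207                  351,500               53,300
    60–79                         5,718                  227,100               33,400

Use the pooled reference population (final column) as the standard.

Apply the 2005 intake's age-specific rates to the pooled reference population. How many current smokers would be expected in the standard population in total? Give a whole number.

70731

Age-specific rates per 1,000 for the 2005 intake: 23.817, 419.744, 554.058, 233.875, 25.178.
Expected current smokers = Σ (standard pop × age-specific rate ÷ 1,000)
= 110,200×23.817/1,000 + 47,000×419.744/1,000 + 63,300×554.058/1,000 + 53,300×233.875/1,000 + 33,400×25.178/1,000
= 2624.59 + 19727.97 + 35071.85 + 12465.53 + 840.96 = 70730.89.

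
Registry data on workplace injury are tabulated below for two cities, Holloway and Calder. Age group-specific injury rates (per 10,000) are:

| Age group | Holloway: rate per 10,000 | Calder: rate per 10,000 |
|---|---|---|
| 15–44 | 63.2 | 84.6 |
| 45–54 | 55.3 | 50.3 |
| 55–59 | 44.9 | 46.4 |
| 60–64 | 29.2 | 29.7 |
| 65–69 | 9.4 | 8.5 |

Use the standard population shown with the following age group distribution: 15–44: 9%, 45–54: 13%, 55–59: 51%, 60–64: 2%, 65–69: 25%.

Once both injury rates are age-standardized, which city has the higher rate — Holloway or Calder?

Calder

Standard weights: 0.09, 0.13, 0.51, 0.02, 0.25.
Holloway: 0.0900×63.2 + 0.1300×55.3 + 0.5100×44.9 + 0.0200×29.2 + 0.2500×9.4 = 38.7100 per 10,000.
Calder: 0.0900×84.6 + 0.1300×50.3 + 0.5100×46.4 + 0.0200×29.7 + 0.2500×8.5 = 40.5360 per 10,000.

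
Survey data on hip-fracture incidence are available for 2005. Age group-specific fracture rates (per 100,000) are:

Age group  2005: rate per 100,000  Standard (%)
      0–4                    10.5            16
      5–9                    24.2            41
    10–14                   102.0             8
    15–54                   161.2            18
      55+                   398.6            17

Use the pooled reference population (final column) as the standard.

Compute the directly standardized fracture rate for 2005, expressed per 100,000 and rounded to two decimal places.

116.54

Standard weights: 0.16, 0.41, 0.08, 0.18, 0.17.
Standardized rate: 0.1600×10.5 + 0.4100×24.2 + 0.0800×102.0 + 0.1800×161.2 + 0.1700×398.6 = 116.5400 per 100,000.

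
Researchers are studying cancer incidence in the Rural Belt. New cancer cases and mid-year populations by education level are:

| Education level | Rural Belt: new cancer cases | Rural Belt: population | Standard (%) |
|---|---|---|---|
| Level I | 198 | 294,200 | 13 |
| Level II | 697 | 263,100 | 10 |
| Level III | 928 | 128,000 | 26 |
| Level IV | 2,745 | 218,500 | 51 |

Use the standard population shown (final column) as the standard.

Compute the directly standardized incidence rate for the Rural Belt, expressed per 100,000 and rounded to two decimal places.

Education-specific rates per 100,000 for the Rural Belt: 67.30, 264.92, 725.00, 1256.29.
Standard weights: 0.13, 0.10, 0.26, 0.51.
Standardized rate: 0.1300×67.30 + 0.1000×264.92 + 0.2600×725.00 + 0.5100×1256.29 = 864.4504 per 100,000.

864.45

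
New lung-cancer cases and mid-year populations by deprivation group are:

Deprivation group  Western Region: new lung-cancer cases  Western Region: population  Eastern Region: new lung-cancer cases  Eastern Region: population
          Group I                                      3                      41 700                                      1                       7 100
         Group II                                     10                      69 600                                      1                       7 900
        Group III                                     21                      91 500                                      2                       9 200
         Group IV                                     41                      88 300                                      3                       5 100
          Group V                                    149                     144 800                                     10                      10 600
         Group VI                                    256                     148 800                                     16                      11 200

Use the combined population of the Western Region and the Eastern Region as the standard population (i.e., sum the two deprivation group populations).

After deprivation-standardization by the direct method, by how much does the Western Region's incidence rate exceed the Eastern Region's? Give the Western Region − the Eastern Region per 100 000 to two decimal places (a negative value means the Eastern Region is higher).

7.49

Deprivation-specific rates per 100 000 for the Western Region: 7.19, 14.37, 22.95, 46.43, 102.90, 172.04.
For the Eastern Region: 14.08, 12.66, 21.74, 58.82, 94.34, 142.86.
Combined standard total = 635 800; weights = 0.0768, 0.1219, 0.1584, 0.1469, 0.2444, 0.2517.
The Western Region: 0.0768×7.19 + 0.1219×14.37 + 0.1584×22.95 + 0.1469×46.43 + 0.2444×102.90 + 0.2517×172.04 = 81.2050 per 100 000.
The Eastern Region: 0.0768×14.08 + 0.1219×12.66 + 0.1584×21.74 + 0.1469×58.82 + 0.2444×94.34 + 0.2517×142.86 = 73.7167 per 100 000.
Difference = 81.2050 − 73.7167 = 7.4883.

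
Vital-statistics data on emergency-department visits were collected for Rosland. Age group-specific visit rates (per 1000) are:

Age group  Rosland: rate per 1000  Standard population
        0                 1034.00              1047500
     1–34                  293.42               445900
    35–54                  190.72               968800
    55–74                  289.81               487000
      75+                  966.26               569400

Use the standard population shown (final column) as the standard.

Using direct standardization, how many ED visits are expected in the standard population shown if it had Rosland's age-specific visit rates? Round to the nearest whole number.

2090046

Expected ED visits = Σ (standard pop × age-specific rate ÷ 1000)
= 1047500×1034.00/1000 + 445900×293.42/1000 + 968800×190.72/1000 + 487000×289.81/1000 + 569400×966.26/1000
= 1083115.00 + 130835.98 + 184769.54 + 141137.47 + 550188.44 = 2090046.43.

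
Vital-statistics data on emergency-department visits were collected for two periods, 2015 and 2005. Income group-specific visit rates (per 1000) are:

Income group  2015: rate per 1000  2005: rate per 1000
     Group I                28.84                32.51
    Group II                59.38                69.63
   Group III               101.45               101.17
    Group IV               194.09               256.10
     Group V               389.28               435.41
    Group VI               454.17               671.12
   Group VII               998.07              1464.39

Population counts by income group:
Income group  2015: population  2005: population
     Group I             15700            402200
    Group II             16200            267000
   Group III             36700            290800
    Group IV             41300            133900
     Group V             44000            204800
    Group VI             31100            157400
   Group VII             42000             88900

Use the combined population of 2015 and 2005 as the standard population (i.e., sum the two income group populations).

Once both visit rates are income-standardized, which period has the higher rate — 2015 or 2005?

2005

Combined standard total = 1772000; weights = 0.2358, 0.1598, 0.1848, 0.0989, 0.1404, 0.1064, 0.0739.
2015: 0.2358×28.84 + 0.1598×59.38 + 0.1848×101.45 + 0.0989×194.09 + 0.1404×389.28 + 0.1064×454.17 + 0.0739×998.07 = 230.9308 per 1000.
2005: 0.2358×32.51 + 0.1598×69.63 + 0.1848×101.17 + 0.0989×256.10 + 0.1404×435.41 + 0.1064×671.12 + 0.0739×1464.39 = 303.5168 per 1000.
The crude rates (380.29 vs 272.08) would put 2015 higher, but that reflects its income composition; once standardized to a common income structure, 2005 has the higher underlying rate.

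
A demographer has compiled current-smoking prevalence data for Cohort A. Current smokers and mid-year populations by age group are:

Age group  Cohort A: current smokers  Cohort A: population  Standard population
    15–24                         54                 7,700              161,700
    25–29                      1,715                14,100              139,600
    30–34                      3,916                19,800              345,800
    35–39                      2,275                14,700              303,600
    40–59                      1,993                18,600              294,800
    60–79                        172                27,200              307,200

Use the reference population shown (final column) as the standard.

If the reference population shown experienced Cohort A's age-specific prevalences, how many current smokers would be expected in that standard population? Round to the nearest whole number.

167022

Age-specific rates per 1,000 for Cohort A: 7.013, 121.631, 197.778, 154.762, 107.151, 6.324.
Expected current smokers = Σ (standard pop × age-specific rate ÷ 1,000)
= 161,700×7.013/1,000 + 139,600×121.631/1,000 + 345,800×197.778/1,000 + 303,600×154.762/1,000 + 294,800×107.151/1,000 + 307,200×6.324/1,000
= 1134.00 + 16979.72 + 68391.56 + 46985.71 + 31587.98 + 1942.59 = 167021.55.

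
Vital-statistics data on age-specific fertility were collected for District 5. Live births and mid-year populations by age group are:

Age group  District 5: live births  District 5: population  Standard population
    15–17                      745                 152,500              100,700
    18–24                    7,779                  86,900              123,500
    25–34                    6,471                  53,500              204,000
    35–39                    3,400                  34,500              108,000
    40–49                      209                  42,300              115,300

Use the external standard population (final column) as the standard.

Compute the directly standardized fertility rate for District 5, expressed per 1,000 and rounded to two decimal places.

Age-specific rates per 1,000 for District 5: 4.885, 89.517, 120.953, 98.551, 4.941.
Standard total = 651,500; weights = 0.1546, 0.1896, 0.3131, 0.1658, 0.1770.
Standardized rate: 0.1546×4.885 + 0.1896×89.517 + 0.3131×120.953 + 0.1658×98.551 + 0.1770×4.941 = 72.8087 per 1,000.

72.81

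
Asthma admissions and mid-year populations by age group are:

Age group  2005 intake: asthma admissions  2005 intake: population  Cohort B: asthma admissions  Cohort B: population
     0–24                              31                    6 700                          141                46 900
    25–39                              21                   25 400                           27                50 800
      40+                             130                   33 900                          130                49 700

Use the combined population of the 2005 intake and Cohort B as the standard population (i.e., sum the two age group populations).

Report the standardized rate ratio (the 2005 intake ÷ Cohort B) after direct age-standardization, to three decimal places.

Age-specific rates per 10 000 for the 2005 intake: 46.27, 8.27, 38.35.
For Cohort B: 30.06, 5.31, 26.16.
Combined standard total = 213 400; weights = 0.2512, 0.3571, 0.3918.
The 2005 intake: 0.2512×46.27 + 0.3571×8.27 + 0.3918×38.35 = 29.5965 per 10 000.
Cohort B: 0.2512×30.06 + 0.3571×5.31 + 0.3918×26.16 = 19.6961 per 10 000.
Ratio = 29.5965 ÷ 19.6961 = 1.50266.

1.503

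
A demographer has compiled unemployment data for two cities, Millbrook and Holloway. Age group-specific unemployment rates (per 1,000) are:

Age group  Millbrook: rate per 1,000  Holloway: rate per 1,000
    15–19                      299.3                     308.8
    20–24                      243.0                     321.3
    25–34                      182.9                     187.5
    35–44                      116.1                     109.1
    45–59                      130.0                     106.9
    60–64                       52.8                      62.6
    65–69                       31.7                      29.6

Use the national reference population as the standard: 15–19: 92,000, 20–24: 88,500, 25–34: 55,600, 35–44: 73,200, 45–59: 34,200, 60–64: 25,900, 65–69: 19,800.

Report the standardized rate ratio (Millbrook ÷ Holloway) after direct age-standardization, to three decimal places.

0.914

Standard total = 389,200; weights = 0.2364, 0.2274, 0.1429, 0.1881, 0.0879, 0.0665, 0.0509.
Millbrook: 0.2364×299.3 + 0.2274×243.0 + 0.1429×182.9 + 0.1881×116.1 + 0.0879×130.0 + 0.0665×52.8 + 0.0509×31.7 = 190.5191 per 1,000.
Holloway: 0.2364×308.8 + 0.2274×321.3 + 0.1429×187.5 + 0.1881×109.1 + 0.0879×106.9 + 0.0665×62.6 + 0.0509×29.6 = 208.4254 per 1,000.
Ratio = 190.5191 ÷ 208.4254 = 0.91409.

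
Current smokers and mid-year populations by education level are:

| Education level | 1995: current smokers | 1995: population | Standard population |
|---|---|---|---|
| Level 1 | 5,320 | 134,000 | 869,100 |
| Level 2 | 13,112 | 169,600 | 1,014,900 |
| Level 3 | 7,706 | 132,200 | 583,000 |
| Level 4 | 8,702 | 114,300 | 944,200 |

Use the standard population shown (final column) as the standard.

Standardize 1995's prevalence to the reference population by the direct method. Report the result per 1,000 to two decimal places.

64.15

Education-specific rates per 1,000 for 1995: 39.701, 77.311, 58.290, 76.133.
Standard total = 3,411,200; weights = 0.2548, 0.2975, 0.1709, 0.2768.
Standardized rate: 0.2548×39.701 + 0.2975×77.311 + 0.1709×58.290 + 0.2768×76.133 = 64.1522 per 1,000.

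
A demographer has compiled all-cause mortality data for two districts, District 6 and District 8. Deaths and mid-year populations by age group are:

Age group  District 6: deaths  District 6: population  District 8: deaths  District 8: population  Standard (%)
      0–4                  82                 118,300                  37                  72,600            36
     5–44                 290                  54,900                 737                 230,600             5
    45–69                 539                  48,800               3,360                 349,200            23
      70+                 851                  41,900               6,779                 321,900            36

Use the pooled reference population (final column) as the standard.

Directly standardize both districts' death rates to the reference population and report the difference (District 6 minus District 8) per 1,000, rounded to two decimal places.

Age-specific rates per 1,000 for District 6: 0.693, 5.282, 11.045, 20.310.
For District 8: 0.510, 3.196, 9.622, 21.059.
Standard weights: 0.36, 0.05, 0.23, 0.36.
District 6: 0.3600×0.693 + 0.0500×5.282 + 0.2300×11.045 + 0.3600×20.310 = 10.3657 per 1,000.
District 8: 0.3600×0.510 + 0.0500×3.196 + 0.2300×9.622 + 0.3600×21.059 = 10.1377 per 1,000.
Difference = 10.3657 − 10.1377 = 0.2280.

0.23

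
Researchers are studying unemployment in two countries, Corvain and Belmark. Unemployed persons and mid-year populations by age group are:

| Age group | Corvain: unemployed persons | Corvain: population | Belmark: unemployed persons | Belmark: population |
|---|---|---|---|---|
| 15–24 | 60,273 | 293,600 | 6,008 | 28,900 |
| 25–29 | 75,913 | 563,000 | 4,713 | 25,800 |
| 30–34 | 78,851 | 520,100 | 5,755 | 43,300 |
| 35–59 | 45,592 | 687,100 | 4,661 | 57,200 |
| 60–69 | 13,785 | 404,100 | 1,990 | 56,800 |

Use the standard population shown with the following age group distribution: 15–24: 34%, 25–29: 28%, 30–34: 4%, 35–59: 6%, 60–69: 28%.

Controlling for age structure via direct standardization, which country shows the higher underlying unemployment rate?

Age-specific rates per 1,000 for Corvain: 205.290, 134.837, 151.607, 66.354, 34.113.
For Belmark: 207.889, 182.674, 132.910, 81.486, 35.035.
Standard weights: 0.34, 0.28, 0.04, 0.06, 0.28.
Corvain: 0.3400×205.290 + 0.2800×134.837 + 0.0400×151.607 + 0.0600×66.354 + 0.2800×34.113 = 127.1498 per 1,000.
Belmark: 0.3400×207.889 + 0.2800×182.674 + 0.0400×132.910 + 0.0600×81.486 + 0.2800×35.035 = 141.8466 per 1,000.
The crude rates (111.19 vs 109.09) would put Corvain higher, but that reflects its age composition; once standardized to a common age structure, Belmark has the higher underlying rate.

Belmark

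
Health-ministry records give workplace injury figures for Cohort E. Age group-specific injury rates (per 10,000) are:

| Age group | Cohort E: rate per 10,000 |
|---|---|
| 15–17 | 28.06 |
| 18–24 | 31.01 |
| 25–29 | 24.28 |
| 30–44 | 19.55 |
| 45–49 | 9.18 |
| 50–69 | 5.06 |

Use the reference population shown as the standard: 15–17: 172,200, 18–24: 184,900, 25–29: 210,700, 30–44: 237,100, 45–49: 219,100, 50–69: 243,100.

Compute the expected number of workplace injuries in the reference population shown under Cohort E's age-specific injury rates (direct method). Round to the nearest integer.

2356

Expected workplace injuries = Σ (standard pop × age-specific rate ÷ 10,000)
= 172,200×28.06/10,000 + 184,900×31.01/10,000 + 210,700×24.28/10,000 + 237,100×19.55/10,000 + 219,100×9.18/10,000 + 243,100×5.06/10,000
= 483.19 + 573.37 + 511.58 + 463.53 + 201.13 + 123.01 = 2355.82.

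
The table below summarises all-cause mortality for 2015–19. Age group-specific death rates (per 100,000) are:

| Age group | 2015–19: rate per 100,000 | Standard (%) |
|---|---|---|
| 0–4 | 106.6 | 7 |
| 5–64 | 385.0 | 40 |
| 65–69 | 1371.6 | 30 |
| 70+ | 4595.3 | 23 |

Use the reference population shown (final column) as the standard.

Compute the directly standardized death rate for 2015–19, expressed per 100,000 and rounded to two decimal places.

Standard weights: 0.07, 0.40, 0.30, 0.23.
Standardized rate: 0.0700×106.6 + 0.4000×385.0 + 0.3000×1371.6 + 0.2300×4595.3 = 1629.8610 per 100,000.

1629.86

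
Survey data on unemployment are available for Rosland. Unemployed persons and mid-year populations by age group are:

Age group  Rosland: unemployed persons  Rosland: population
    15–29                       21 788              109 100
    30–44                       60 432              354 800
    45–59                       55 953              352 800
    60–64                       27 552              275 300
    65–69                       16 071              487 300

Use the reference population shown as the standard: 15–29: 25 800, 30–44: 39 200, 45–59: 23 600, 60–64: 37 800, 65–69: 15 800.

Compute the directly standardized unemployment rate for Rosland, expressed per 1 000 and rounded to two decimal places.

139.78

Age-specific rates per 1 000 for Rosland: 199.707, 170.327, 158.597, 100.080, 32.980.
Standard total = 142 200; weights = 0.1814, 0.2757, 0.1660, 0.2658, 0.1111.
Standardized rate: 0.1814×199.707 + 0.2757×170.327 + 0.1660×158.597 + 0.2658×100.080 + 0.1111×32.980 = 139.7766 per 1 000.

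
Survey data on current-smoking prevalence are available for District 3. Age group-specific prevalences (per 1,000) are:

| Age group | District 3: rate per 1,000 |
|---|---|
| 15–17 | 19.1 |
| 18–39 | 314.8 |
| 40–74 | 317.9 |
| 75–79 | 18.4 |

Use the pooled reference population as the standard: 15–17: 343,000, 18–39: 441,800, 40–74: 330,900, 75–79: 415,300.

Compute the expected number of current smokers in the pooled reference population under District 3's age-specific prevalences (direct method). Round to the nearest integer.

258465

Expected current smokers = Σ (standard pop × age-specific rate ÷ 1,000)
= 343,000×19.1/1,000 + 441,800×314.8/1,000 + 330,900×317.9/1,000 + 415,300×18.4/1,000
= 6551.30 + 139078.64 + 105193.11 + 7641.52 = 258464.57.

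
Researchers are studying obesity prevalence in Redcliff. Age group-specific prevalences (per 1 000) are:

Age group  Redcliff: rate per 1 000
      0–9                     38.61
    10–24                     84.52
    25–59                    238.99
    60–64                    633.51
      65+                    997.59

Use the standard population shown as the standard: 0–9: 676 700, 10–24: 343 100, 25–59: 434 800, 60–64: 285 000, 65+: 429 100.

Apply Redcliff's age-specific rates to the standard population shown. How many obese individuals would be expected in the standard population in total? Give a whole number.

767655

Expected obese individuals = Σ (standard pop × age-specific rate ÷ 1 000)
= 676 700×38.61/1 000 + 343 100×84.52/1 000 + 434 800×238.99/1 000 + 285 000×633.51/1 000 + 429 100×997.59/1 000
= 26127.39 + 28998.81 + 103912.85 + 180550.35 + 428065.87 = 767655.27.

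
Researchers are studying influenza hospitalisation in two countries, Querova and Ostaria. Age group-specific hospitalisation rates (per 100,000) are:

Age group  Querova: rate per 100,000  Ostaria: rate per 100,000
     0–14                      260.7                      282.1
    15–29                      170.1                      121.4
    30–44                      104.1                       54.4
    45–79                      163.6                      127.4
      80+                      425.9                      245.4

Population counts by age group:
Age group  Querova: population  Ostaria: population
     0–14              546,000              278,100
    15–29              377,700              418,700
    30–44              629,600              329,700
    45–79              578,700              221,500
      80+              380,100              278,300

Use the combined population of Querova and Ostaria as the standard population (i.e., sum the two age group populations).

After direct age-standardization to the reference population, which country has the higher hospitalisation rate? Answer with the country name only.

Combined standard total = 4,038,400; weights = 0.2041, 0.1972, 0.2375, 0.1981, 0.1630.
Querova: 0.2041×260.7 + 0.1972×170.1 + 0.2375×104.1 + 0.1981×163.6 + 0.1630×425.9 = 213.3268 per 100,000.
Ostaria: 0.2041×282.1 + 0.1972×121.4 + 0.2375×54.4 + 0.1981×127.4 + 0.1630×245.4 = 159.6831 per 100,000.

Querova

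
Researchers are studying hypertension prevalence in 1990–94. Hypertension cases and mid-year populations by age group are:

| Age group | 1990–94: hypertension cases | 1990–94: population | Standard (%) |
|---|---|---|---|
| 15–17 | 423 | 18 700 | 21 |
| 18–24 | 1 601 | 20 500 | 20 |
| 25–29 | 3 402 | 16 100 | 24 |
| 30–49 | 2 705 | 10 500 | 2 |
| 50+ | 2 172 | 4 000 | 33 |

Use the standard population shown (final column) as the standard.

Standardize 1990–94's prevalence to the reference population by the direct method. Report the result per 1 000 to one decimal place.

Age-specific rates per 1 000 for 1990–94: 22.620, 78.098, 211.304, 257.619, 543.000.
Standard weights: 0.21, 0.20, 0.24, 0.02, 0.33.
Standardized rate: 0.2100×22.620 + 0.2000×78.098 + 0.2400×211.304 + 0.0200×257.619 + 0.3300×543.000 = 255.4252 per 1 000.

255.4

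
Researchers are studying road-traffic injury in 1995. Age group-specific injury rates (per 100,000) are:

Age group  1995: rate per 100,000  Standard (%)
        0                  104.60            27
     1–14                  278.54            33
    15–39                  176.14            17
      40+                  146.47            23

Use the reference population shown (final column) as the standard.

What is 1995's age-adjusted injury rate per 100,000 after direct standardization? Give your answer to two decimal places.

Standard weights: 0.27, 0.33, 0.17, 0.23.
Standardized rate: 0.2700×104.60 + 0.3300×278.54 + 0.1700×176.14 + 0.2300×146.47 = 183.7921 per 100,000.

183.79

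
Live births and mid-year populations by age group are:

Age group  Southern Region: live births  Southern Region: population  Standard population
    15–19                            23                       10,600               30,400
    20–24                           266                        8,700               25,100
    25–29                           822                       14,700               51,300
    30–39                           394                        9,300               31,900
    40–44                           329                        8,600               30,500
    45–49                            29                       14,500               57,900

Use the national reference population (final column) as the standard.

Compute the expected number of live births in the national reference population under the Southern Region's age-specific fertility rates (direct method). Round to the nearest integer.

Age-specific rates per 1,000 for the Southern Region: 2.170, 30.575, 55.918, 42.366, 38.256, 2.000.
Expected live births = Σ (standard pop × age-specific rate ÷ 1,000)
= 30,400×2.170/1,000 + 25,100×30.575/1,000 + 51,300×55.918/1,000 + 31,900×42.366/1,000 + 30,500×38.256/1,000 + 57,900×2.000/1,000
= 65.96 + 767.43 + 2868.61 + 1351.46 + 1166.80 + 115.80 = 6336.06.

6336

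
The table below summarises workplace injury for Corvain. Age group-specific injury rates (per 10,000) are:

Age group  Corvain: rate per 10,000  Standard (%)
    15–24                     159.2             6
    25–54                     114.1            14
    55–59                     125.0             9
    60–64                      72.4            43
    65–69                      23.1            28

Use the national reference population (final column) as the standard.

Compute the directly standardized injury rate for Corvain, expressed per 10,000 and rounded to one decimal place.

Standard weights: 0.06, 0.14, 0.09, 0.43, 0.28.
Standardized rate: 0.0600×159.2 + 0.1400×114.1 + 0.0900×125.0 + 0.4300×72.4 + 0.2800×23.1 = 74.3760 per 10,000.

74.4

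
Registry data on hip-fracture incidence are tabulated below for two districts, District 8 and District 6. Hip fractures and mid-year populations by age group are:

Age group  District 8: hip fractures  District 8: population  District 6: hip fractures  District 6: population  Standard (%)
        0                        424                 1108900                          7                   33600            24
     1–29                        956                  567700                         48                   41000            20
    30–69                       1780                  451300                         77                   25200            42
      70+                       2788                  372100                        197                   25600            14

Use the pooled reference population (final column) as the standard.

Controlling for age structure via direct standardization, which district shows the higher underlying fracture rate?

District 8

Age-specific rates per 100000 for District 8: 38.24, 168.40, 394.42, 749.26.
For District 6: 20.83, 117.07, 305.56, 769.53.
Standard weights: 0.24, 0.20, 0.42, 0.14.
District 8: 0.2400×38.24 + 0.2000×168.40 + 0.4200×394.42 + 0.1400×749.26 = 313.4077 per 100000.
District 6: 0.2400×20.83 + 0.2000×117.07 + 0.4200×305.56 + 0.1400×769.53 = 264.4823 per 100000.
The crude rates (237.92 vs 262.36) would put District 6 higher, but that reflects its age composition; once standardized to a common age structure, District 8 has the higher underlying rate.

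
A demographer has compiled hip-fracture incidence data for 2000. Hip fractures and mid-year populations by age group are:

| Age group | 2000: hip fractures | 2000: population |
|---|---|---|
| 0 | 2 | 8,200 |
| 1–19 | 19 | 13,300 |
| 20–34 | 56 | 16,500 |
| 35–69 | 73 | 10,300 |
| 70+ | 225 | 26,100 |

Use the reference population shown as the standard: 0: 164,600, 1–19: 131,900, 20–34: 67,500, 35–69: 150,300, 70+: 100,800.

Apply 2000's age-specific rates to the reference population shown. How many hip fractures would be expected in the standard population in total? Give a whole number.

2392

Age-specific rates per 100,000 for 2000: 24.39, 142.86, 339.39, 708.74, 862.07.
Expected hip fractures = Σ (standard pop × age-specific rate ÷ 100,000)
= 164,600×24.39/100,000 + 131,900×142.86/100,000 + 67,500×339.39/100,000 + 150,300×708.74/100,000 + 100,800×862.07/100,000
= 40.15 + 188.43 + 229.09 + 1065.23 + 868.97 = 2391.86.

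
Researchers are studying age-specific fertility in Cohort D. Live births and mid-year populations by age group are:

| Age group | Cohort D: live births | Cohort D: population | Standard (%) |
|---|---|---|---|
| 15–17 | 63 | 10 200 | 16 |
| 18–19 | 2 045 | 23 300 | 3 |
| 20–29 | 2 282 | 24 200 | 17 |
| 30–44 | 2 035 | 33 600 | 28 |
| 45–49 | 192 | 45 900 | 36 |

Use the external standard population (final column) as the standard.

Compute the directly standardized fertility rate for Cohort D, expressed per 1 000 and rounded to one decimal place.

38.1

Age-specific rates per 1 000 for Cohort D: 6.176, 87.768, 94.298, 60.565, 4.183.
Standard weights: 0.16, 0.03, 0.17, 0.28, 0.36.
Standardized rate: 0.1600×6.176 + 0.0300×87.768 + 0.1700×94.298 + 0.2800×60.565 + 0.3600×4.183 = 38.1161 per 1 000.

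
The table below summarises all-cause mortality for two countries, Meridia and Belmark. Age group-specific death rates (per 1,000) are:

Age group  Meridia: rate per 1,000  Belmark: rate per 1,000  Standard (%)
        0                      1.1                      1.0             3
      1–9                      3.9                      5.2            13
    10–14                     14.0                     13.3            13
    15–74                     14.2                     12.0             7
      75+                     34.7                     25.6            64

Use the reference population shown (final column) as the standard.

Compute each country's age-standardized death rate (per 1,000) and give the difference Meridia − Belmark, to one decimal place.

Standard weights: 0.03, 0.13, 0.13, 0.07, 0.64.
Meridia: 0.0300×1.1 + 0.1300×3.9 + 0.1300×14.0 + 0.0700×14.2 + 0.6400×34.7 = 25.5620 per 1,000.
Belmark: 0.0300×1.0 + 0.1300×5.2 + 0.1300×13.3 + 0.0700×12.0 + 0.6400×25.6 = 19.6590 per 1,000.
Difference = 25.5620 − 19.6590 = 5.9030.

5.9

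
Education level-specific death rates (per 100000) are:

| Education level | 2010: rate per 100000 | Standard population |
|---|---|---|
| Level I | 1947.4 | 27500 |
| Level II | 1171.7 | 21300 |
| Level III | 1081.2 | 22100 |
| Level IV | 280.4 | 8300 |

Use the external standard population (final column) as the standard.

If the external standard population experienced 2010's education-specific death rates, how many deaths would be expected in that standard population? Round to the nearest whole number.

Expected deaths = Σ (standard pop × education-specific rate ÷ 100000)
= 27500×1947.4/100000 + 21300×1171.7/100000 + 22100×1081.2/100000 + 8300×280.4/100000
= 535.53 + 249.57 + 238.95 + 23.27 = 1047.33.

1047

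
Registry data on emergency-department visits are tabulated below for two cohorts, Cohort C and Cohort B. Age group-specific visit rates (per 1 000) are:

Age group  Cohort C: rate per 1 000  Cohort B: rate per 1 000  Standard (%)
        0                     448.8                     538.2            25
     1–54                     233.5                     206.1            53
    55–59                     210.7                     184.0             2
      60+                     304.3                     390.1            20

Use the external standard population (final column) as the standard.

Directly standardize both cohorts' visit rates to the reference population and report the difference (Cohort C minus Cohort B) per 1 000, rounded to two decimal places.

-24.45

Standard weights: 0.25, 0.53, 0.02, 0.20.
Cohort C: 0.2500×448.8 + 0.5300×233.5 + 0.0200×210.7 + 0.2000×304.3 = 301.0290 per 1 000.
Cohort B: 0.2500×538.2 + 0.5300×206.1 + 0.0200×184.0 + 0.2000×390.1 = 325.4830 per 1 000.
Difference = 301.0290 − 325.4830 = -24.4540.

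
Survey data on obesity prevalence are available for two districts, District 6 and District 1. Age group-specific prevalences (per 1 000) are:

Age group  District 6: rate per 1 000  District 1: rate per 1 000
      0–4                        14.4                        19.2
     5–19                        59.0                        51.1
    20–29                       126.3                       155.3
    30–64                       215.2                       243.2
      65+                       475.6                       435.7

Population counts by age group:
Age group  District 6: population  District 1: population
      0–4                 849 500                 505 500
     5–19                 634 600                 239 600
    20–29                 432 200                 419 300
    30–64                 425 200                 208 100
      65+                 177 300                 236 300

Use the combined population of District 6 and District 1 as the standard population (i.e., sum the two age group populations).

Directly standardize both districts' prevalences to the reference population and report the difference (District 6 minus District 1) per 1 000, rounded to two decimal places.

-6.18

Combined standard total = 4 127 600; weights = 0.3283, 0.2118, 0.2063, 0.1534, 0.1002.
District 6: 0.3283×14.4 + 0.2118×59.0 + 0.2063×126.3 + 0.1534×215.2 + 0.1002×475.6 = 123.9530 per 1 000.
District 1: 0.3283×19.2 + 0.2118×51.1 + 0.2063×155.3 + 0.1534×243.2 + 0.1002×435.7 = 130.1361 per 1 000.
Difference = 123.9530 − 130.1361 = -6.1830.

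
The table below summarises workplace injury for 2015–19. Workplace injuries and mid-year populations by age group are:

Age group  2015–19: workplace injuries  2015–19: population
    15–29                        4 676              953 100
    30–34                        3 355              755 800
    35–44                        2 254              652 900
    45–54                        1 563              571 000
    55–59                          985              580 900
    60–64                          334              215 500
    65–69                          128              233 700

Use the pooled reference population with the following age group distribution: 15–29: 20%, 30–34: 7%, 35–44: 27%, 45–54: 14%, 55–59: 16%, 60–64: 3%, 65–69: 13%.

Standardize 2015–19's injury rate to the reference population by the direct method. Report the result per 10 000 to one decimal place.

30.0

Age-specific rates per 10 000 for 2015–19: 49.06, 44.39, 34.52, 27.37, 16.96, 15.50, 5.48.
Standard weights: 0.20, 0.07, 0.27, 0.14, 0.16, 0.03, 0.13.
Standardized rate: 0.2000×49.06 + 0.0700×44.39 + 0.2700×34.52 + 0.1400×27.37 + 0.1600×16.96 + 0.0300×15.50 + 0.1300×5.48 = 29.9629 per 10 000.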